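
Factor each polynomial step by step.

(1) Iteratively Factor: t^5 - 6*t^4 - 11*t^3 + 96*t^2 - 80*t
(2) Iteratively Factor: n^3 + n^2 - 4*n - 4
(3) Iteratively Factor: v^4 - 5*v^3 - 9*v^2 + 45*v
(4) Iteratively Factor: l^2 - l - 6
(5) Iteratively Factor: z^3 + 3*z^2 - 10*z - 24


(1) = (t - 1)*(t^4 - 5*t^3 - 16*t^2 + 80*t) = (t - 1)*(t + 4)*(t^3 - 9*t^2 + 20*t) = t*(t - 1)*(t + 4)*(t^2 - 9*t + 20) = t*(t - 5)*(t - 1)*(t + 4)*(t - 4)
(2) = (n + 2)*(n^2 - n - 2) = (n + 1)*(n + 2)*(n - 2)
(3) = (v + 3)*(v^3 - 8*v^2 + 15*v) = (v - 3)*(v + 3)*(v^2 - 5*v) = v*(v - 3)*(v + 3)*(v - 5)
(4) = (l - 3)*(l + 2)
(5) = (z + 2)*(z^2 + z - 12) = (z - 3)*(z + 2)*(z + 4)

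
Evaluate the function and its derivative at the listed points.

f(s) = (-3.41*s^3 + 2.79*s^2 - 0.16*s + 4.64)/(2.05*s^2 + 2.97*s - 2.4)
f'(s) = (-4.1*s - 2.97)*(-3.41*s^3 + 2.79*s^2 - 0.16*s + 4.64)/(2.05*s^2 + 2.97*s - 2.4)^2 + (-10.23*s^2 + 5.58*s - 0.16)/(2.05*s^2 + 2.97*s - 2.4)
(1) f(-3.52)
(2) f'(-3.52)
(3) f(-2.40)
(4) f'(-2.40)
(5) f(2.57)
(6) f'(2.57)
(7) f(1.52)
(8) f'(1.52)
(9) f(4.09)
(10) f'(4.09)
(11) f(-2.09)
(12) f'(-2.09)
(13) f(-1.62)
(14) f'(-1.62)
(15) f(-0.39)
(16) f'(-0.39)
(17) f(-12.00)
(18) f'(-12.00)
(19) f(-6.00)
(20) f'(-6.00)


(1) = 15.02
(2) = 2.04
(3) = 29.93
(4) = 58.39
(5) = -1.88
(6) = -1.49
(7) = -0.17
(8) = -2.01
(9) = -4.15
(10) = -1.51
(11) = 139.05
(12) = 2078.94
(13) = -14.59
(14) = 48.94
(15) = -1.64
(16) = 0.51
(17) = 24.50
(18) = -1.58
(19) = 15.73
(20) = -1.15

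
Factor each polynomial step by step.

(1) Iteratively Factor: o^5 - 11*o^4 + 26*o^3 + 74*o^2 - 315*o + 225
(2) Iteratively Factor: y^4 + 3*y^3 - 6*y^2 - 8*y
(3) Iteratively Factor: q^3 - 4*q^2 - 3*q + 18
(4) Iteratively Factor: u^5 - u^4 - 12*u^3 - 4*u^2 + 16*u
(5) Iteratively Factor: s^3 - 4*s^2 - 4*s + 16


(1) = (o - 3)*(o^4 - 8*o^3 + 2*o^2 + 80*o - 75) = (o - 3)*(o - 1)*(o^3 - 7*o^2 - 5*o + 75) = (o - 5)*(o - 3)*(o - 1)*(o^2 - 2*o - 15) = (o - 5)^2*(o - 3)*(o - 1)*(o + 3)
(2) = (y + 1)*(y^3 + 2*y^2 - 8*y) = (y + 1)*(y + 4)*(y^2 - 2*y) = y*(y + 1)*(y + 4)*(y - 2)
(3) = (q - 3)*(q^2 - q - 6) = (q - 3)^2*(q + 2)
(4) = (u)*(u^4 - u^3 - 12*u^2 - 4*u + 16) = u*(u + 2)*(u^3 - 3*u^2 - 6*u + 8) = u*(u - 1)*(u + 2)*(u^2 - 2*u - 8) = u*(u - 1)*(u + 2)^2*(u - 4)
(5) = (s - 2)*(s^2 - 2*s - 8) = (s - 2)*(s + 2)*(s - 4)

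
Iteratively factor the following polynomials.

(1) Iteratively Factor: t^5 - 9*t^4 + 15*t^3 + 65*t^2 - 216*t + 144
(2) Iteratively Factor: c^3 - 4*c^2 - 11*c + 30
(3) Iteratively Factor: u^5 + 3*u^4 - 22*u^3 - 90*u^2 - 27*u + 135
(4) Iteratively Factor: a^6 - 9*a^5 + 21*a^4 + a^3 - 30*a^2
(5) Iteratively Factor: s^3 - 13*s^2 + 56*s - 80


(1) = (t - 3)*(t^4 - 6*t^3 - 3*t^2 + 56*t - 48) = (t - 3)*(t - 1)*(t^3 - 5*t^2 - 8*t + 48) = (t - 3)*(t - 1)*(t + 3)*(t^2 - 8*t + 16) = (t - 4)*(t - 3)*(t - 1)*(t + 3)*(t - 4)
(2) = (c - 2)*(c^2 - 2*c - 15) = (c - 2)*(c + 3)*(c - 5)
(3) = (u + 3)*(u^4 - 22*u^2 - 24*u + 45) = (u + 3)^2*(u^3 - 3*u^2 - 13*u + 15) = (u + 3)^3*(u^2 - 6*u + 5) = (u - 1)*(u + 3)^3*(u - 5)
(4) = (a - 3)*(a^5 - 6*a^4 + 3*a^3 + 10*a^2) = a*(a - 3)*(a^4 - 6*a^3 + 3*a^2 + 10*a) = a*(a - 3)*(a + 1)*(a^3 - 7*a^2 + 10*a) = a*(a - 3)*(a - 2)*(a + 1)*(a^2 - 5*a) = a*(a - 5)*(a - 3)*(a - 2)*(a + 1)*(a)
(5) = (s - 5)*(s^2 - 8*s + 16) = (s - 5)*(s - 4)*(s - 4)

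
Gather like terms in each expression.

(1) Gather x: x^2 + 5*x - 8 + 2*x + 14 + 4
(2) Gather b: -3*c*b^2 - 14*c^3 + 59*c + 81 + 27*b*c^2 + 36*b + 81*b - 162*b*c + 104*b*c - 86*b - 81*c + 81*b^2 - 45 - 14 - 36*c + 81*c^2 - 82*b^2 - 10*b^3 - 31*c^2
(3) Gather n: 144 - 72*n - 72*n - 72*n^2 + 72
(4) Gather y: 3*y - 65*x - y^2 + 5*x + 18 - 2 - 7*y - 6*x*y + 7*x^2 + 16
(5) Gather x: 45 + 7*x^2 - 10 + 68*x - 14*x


(1) = x^2 + 7*x + 10
(2) = -10*b^3 + b^2*(-3*c - 1) + b*(27*c^2 - 58*c + 31) - 14*c^3 + 50*c^2 - 58*c + 22
(3) = -72*n^2 - 144*n + 216
(4) = 7*x^2 - 60*x - y^2 + y*(-6*x - 4) + 32
(5) = 7*x^2 + 54*x + 35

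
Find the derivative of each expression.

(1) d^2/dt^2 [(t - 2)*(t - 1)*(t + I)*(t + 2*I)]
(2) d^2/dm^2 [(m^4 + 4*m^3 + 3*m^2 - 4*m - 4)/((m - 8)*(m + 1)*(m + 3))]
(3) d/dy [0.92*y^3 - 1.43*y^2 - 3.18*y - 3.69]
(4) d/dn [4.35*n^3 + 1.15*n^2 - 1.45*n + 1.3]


(1) = 12*t^2 + 18*t*(-1 + I) - 18*I
(2) = 8*(16*m^3 + 141*m^2 + 447*m + 383)/(m^6 - 15*m^5 + 3*m^4 + 595*m^3 - 72*m^2 - 8640*m - 13824)
(3) = 2.76*y^2 - 2.86*y - 3.18
(4) = 13.05*n^2 + 2.3*n - 1.45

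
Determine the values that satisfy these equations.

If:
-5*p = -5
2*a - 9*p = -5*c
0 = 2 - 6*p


Then:
No Solution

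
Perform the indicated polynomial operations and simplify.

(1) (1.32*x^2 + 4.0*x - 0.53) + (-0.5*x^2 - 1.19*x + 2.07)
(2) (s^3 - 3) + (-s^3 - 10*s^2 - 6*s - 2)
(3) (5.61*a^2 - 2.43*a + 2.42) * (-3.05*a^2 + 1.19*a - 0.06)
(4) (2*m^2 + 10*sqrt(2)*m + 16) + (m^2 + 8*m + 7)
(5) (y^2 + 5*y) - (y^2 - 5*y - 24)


(1) = 0.82*x^2 + 2.81*x + 1.54
(2) = -10*s^2 - 6*s - 5
(3) = -17.1105*a^4 + 14.0874*a^3 - 10.6093*a^2 + 3.0256*a - 0.1452
(4) = 3*m^2 + 8*m + 10*sqrt(2)*m + 23
(5) = 10*y + 24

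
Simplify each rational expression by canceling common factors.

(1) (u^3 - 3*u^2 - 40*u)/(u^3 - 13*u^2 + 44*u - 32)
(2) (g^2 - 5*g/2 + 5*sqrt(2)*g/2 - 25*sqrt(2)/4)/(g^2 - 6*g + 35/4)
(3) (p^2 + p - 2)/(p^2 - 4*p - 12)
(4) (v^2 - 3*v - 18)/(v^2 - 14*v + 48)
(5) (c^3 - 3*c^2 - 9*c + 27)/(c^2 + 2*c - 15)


(1) = (u^2 + 5*u)/(u^2 - 5*u + 4)
(2) = (16*g + 40*sqrt(2))/(16*g - 56)
(3) = (p - 1)/(p - 6)
(4) = (v + 3)/(v - 8)
(5) = (c^2 - 9)/(c + 5)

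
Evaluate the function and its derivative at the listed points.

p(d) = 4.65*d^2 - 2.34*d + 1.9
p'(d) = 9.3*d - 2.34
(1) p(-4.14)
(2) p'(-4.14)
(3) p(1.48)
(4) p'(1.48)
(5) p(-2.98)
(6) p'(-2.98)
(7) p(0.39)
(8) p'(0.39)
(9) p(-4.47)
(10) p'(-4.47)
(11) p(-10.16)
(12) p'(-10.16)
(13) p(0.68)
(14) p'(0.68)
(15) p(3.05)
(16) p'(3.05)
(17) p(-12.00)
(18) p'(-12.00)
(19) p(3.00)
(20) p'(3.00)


(1) = 91.29
(2) = -40.84
(3) = 8.62
(4) = 11.42
(5) = 50.17
(6) = -30.05
(7) = 1.69
(8) = 1.29
(9) = 105.27
(10) = -43.91
(11) = 505.67
(12) = -96.83
(13) = 2.46
(14) = 3.98
(15) = 38.02
(16) = 26.03
(17) = 699.58
(18) = -113.94
(19) = 36.73
(20) = 25.56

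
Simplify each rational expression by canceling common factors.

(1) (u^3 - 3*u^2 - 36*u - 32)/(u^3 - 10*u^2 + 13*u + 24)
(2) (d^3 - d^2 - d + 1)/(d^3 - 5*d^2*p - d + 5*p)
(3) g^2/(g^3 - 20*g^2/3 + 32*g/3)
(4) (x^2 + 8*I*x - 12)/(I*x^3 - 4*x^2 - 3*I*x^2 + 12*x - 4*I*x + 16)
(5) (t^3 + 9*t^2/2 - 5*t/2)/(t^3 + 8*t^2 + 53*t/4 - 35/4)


(1) = (u + 4)/(u - 3)
(2) = (1 - d)/(-d + 5*p)
(3) = 3*g/(3*g^2 - 20*g + 32)
(4) = (-I*x^2 + 8*x + 12*I)/(x^3 + x^2*(-3 + 4*I) + x*(-4 - 12*I) - 16*I)
(5) = 2*t/(2*t + 7)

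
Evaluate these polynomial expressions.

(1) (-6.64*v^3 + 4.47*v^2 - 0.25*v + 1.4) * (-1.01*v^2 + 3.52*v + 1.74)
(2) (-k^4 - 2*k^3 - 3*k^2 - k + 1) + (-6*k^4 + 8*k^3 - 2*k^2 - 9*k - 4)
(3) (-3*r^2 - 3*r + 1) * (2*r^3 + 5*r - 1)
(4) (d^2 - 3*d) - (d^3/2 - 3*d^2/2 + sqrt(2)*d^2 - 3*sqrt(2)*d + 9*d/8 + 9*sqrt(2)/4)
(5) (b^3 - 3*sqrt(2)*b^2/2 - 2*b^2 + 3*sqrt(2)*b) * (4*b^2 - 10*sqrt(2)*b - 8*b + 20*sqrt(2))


(1) = 6.7064*v^5 - 27.8875*v^4 + 4.4333*v^3 + 5.4838*v^2 + 4.493*v + 2.436
(2) = -7*k^4 + 6*k^3 - 5*k^2 - 10*k - 3
(3) = -6*r^5 - 6*r^4 - 13*r^3 - 12*r^2 + 8*r - 1
(4) = -d^3/2 - sqrt(2)*d^2 + 5*d^2/2 - 33*d/8 + 3*sqrt(2)*d - 9*sqrt(2)/4
(5) = 4*b^5 - 16*sqrt(2)*b^4 - 16*b^4 + 46*b^3 + 64*sqrt(2)*b^3 - 120*b^2 - 64*sqrt(2)*b^2 + 120*b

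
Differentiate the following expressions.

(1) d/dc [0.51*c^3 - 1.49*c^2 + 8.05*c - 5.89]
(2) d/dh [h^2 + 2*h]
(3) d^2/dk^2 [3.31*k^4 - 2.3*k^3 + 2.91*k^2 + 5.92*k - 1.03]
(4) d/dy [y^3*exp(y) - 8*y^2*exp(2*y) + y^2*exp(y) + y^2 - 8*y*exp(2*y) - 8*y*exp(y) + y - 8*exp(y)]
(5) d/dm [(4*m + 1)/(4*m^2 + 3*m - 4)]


(1) = 1.53*c^2 - 2.98*c + 8.05
(2) = 2*h + 2
(3) = 39.72*k^2 - 13.8*k + 5.82
(4) = y^3*exp(y) - 16*y^2*exp(2*y) + 4*y^2*exp(y) - 32*y*exp(2*y) - 6*y*exp(y) + 2*y - 8*exp(2*y) - 16*exp(y) + 1
(5) = (16*m^2 + 12*m - (4*m + 1)*(8*m + 3) - 16)/(4*m^2 + 3*m - 4)^2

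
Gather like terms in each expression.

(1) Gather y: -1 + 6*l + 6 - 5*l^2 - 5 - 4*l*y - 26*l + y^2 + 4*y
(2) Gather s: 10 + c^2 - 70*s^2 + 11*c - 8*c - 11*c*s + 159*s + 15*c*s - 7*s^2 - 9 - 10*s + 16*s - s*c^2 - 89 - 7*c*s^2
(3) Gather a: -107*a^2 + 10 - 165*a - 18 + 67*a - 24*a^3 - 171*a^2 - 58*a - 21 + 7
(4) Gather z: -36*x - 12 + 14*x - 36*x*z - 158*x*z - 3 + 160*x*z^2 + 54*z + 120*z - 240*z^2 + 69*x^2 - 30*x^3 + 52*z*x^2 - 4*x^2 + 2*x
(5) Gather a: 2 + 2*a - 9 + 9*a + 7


(1) = -5*l^2 - 20*l + y^2 + y*(4 - 4*l)
(2) = c^2 + 3*c + s^2*(-7*c - 77) + s*(-c^2 + 4*c + 165) - 88
(3) = -24*a^3 - 278*a^2 - 156*a - 22
(4) = -30*x^3 + 65*x^2 - 20*x + z^2*(160*x - 240) + z*(52*x^2 - 194*x + 174) - 15
(5) = 11*a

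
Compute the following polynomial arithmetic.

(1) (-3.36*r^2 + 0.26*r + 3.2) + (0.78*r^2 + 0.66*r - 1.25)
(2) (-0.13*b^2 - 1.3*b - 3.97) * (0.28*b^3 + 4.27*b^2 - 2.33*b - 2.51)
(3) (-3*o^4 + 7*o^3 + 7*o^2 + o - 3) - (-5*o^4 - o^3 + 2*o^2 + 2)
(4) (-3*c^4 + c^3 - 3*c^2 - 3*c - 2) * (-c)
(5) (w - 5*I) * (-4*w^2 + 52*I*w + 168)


(1) = -2.58*r^2 + 0.92*r + 1.95
(2) = -0.0364*b^5 - 0.9191*b^4 - 6.3597*b^3 - 13.5966*b^2 + 12.5131*b + 9.9647
(3) = 2*o^4 + 8*o^3 + 5*o^2 + o - 5
(4) = 3*c^5 - c^4 + 3*c^3 + 3*c^2 + 2*c
(5) = -4*w^3 + 72*I*w^2 + 428*w - 840*I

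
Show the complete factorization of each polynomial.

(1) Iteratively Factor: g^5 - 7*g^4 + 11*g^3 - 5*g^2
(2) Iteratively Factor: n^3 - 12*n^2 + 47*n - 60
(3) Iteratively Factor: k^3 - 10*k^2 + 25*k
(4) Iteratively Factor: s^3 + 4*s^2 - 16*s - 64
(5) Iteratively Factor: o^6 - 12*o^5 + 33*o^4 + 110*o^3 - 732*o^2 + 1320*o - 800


(1) = (g)*(g^4 - 7*g^3 + 11*g^2 - 5*g) = g*(g - 1)*(g^3 - 6*g^2 + 5*g) = g*(g - 5)*(g - 1)*(g^2 - g) = g^2*(g - 5)*(g - 1)*(g - 1)
(2) = (n - 5)*(n^2 - 7*n + 12) = (n - 5)*(n - 4)*(n - 3)
(3) = (k - 5)*(k^2 - 5*k) = k*(k - 5)*(k - 5)
(4) = (s + 4)*(s^2 - 16) = (s + 4)^2*(s - 4)
(5) = (o - 2)*(o^5 - 10*o^4 + 13*o^3 + 136*o^2 - 460*o + 400) = (o - 2)*(o + 4)*(o^4 - 14*o^3 + 69*o^2 - 140*o + 100) = (o - 2)^2*(o + 4)*(o^3 - 12*o^2 + 45*o - 50) = (o - 5)*(o - 2)^2*(o + 4)*(o^2 - 7*o + 10) = (o - 5)^2*(o - 2)^2*(o + 4)*(o - 2)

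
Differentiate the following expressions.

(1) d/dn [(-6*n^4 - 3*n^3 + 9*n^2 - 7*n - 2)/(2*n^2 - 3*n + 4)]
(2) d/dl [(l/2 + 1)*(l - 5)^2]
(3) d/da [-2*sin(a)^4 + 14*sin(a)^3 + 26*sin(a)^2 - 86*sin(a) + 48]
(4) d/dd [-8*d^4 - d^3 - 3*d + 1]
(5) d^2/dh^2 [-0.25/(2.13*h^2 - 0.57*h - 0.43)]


(1) = (-24*n^5 + 48*n^4 - 78*n^3 - 49*n^2 + 80*n - 34)/(4*n^4 - 12*n^3 + 25*n^2 - 24*n + 16)
(2) = (l - 5)*(3*l - 1)/2
(3) = 2*(-4*sin(a)^3 + 21*sin(a)^2 + 26*sin(a) - 43)*cos(a)
(4) = -32*d^3 - 3*d^2 - 3
(5) = (-2.26845*h^2 + 0.60705*h + 0.25*(4.26*h - 0.57)*(8.52*h - 1.14) + 0.45795)/(-2.13*h^2 + 0.57*h + 0.43)^3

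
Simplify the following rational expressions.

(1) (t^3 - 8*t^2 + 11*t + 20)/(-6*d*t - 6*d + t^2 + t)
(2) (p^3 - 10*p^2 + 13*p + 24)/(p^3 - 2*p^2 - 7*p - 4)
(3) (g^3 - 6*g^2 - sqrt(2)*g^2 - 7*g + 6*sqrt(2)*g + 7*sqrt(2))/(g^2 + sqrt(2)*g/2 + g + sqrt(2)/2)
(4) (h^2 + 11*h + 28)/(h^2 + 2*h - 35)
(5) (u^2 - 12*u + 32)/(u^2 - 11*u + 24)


(1) = (t^2 - 9*t + 20)/(-6*d + t)
(2) = (p^2 - 11*p + 24)/(p^2 - 3*p - 4)
(3) = (2*g^2 + g*(-14 - 2*sqrt(2)) + 14*sqrt(2))/(2*g + sqrt(2))
(4) = (h + 4)/(h - 5)
(5) = (u - 4)/(u - 3)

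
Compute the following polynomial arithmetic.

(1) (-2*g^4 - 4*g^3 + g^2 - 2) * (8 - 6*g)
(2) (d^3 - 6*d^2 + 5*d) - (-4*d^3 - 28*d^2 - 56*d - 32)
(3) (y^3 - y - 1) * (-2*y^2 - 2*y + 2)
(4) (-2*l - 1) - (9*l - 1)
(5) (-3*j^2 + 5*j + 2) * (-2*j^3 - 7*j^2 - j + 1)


(1) = 12*g^5 + 8*g^4 - 38*g^3 + 8*g^2 + 12*g - 16
(2) = 5*d^3 + 22*d^2 + 61*d + 32
(3) = -2*y^5 - 2*y^4 + 4*y^3 + 4*y^2 - 2
(4) = -11*l
(5) = 6*j^5 + 11*j^4 - 36*j^3 - 22*j^2 + 3*j + 2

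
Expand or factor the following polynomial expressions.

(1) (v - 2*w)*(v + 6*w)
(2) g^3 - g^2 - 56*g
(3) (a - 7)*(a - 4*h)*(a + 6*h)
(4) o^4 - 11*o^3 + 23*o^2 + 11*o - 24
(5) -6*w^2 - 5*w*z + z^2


(1) = v^2 + 4*v*w - 12*w^2
(2) = g*(g - 8)*(g + 7)
(3) = a^3 + 2*a^2*h - 7*a^2 - 24*a*h^2 - 14*a*h + 168*h^2
(4) = (o - 8)*(o - 3)*(o - 1)*(o + 1)
(5) = (-6*w + z)*(w + z)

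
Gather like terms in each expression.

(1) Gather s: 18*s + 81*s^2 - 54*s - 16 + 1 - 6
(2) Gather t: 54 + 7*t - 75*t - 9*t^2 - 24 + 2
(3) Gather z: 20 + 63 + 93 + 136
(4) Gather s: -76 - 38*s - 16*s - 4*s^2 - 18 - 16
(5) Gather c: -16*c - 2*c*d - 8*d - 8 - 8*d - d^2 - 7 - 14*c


(1) = 81*s^2 - 36*s - 21
(2) = -9*t^2 - 68*t + 32
(3) = 312
(4) = -4*s^2 - 54*s - 110
(5) = c*(-2*d - 30) - d^2 - 16*d - 15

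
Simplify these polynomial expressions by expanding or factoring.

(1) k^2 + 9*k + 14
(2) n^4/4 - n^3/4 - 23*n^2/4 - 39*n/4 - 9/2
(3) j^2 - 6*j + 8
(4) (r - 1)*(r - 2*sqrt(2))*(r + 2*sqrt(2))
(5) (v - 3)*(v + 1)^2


(1) = (k + 2)*(k + 7)
(2) = (n/2 + 1/2)^2*(n - 6)*(n + 3)
(3) = (j - 4)*(j - 2)
(4) = r^3 - r^2 - 8*r + 8
(5) = v^3 - v^2 - 5*v - 3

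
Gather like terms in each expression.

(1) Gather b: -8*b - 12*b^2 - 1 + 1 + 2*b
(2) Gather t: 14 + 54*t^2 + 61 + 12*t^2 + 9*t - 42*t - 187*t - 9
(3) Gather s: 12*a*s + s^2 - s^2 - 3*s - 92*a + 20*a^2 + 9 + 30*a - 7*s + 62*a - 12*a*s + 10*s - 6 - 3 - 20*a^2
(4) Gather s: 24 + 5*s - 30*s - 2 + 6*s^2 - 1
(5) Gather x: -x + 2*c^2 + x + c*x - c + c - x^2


(1) = -12*b^2 - 6*b
(2) = 66*t^2 - 220*t + 66
(3) = 0
(4) = 6*s^2 - 25*s + 21
(5) = 2*c^2 + c*x - x^2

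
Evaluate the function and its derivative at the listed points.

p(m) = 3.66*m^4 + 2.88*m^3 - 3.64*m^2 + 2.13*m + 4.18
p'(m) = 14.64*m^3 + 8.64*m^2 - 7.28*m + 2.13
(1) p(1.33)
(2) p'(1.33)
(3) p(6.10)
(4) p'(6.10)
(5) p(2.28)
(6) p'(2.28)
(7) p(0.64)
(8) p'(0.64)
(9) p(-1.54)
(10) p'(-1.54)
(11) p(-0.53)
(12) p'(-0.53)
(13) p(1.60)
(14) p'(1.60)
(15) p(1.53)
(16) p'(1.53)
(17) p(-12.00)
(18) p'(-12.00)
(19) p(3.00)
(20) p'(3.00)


(1) = 18.80
(2) = 42.17
(3) = 5603.01
(4) = 3602.22
(5) = 123.15
(6) = 203.96
(7) = 5.42
(8) = 4.85
(9) = 2.33
(10) = -19.64
(11) = 1.89
(12) = 6.24
(13) = 34.05
(14) = 72.57
(15) = 29.29
(16) = 63.65
(17) = 70371.58
(18) = -23964.27
(19) = 352.03
(20) = 453.33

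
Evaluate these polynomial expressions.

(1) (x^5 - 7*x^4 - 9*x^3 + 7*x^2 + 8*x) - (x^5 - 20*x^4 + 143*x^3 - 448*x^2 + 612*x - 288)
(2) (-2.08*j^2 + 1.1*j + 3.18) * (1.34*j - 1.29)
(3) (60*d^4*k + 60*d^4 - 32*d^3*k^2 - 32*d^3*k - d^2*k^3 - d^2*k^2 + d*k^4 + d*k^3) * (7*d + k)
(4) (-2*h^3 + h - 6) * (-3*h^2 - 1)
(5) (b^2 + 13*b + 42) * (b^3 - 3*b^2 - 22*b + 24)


(1) = 13*x^4 - 152*x^3 + 455*x^2 - 604*x + 288
(2) = -2.7872*j^3 + 4.1572*j^2 + 2.8422*j - 4.1022
(3) = 420*d^5*k + 420*d^5 - 164*d^4*k^2 - 164*d^4*k - 39*d^3*k^3 - 39*d^3*k^2 + 6*d^2*k^4 + 6*d^2*k^3 + d*k^5 + d*k^4
(4) = 6*h^5 - h^3 + 18*h^2 - h + 6
(5) = b^5 + 10*b^4 - 19*b^3 - 388*b^2 - 612*b + 1008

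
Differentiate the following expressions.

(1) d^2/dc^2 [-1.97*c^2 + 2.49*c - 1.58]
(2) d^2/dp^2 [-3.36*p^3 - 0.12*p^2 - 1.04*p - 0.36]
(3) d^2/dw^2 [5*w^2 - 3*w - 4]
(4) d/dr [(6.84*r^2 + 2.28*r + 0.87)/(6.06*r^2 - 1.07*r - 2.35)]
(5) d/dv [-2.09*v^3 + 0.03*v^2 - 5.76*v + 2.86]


(1) = -3.94000000000000
(2) = -20.16*p - 0.24
(3) = 10
(4) = (-21.1356*r^2 - 42.6924*r - 4.4271)/(36.7236*r^4 - 12.9684*r^3 - 27.3371*r^2 + 5.029*r + 5.5225)
(5) = -6.27*v^2 + 0.06*v - 5.76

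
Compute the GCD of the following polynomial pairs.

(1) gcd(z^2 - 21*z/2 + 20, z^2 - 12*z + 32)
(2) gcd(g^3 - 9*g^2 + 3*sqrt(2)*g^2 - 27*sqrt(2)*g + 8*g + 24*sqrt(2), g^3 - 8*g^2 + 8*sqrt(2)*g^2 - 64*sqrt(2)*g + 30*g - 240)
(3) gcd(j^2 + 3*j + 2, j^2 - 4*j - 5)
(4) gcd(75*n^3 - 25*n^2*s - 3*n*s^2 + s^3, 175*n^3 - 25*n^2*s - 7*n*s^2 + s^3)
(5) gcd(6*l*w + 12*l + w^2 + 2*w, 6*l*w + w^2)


(1) = gcd((z - 8)*(z - 5/2), (z - 8)*(z - 4)) = z - 8
(2) = gcd((g - 8)*(g - 1)*(g + 3*sqrt(2)), (g - 8)*(g + 3*sqrt(2))*(g + 5*sqrt(2))) = g^2 + g*(-8 + 3*sqrt(2)) - 24*sqrt(2)
(3) = j + 1
(4) = -25*n^2 + s^2
(5) = 6*l + w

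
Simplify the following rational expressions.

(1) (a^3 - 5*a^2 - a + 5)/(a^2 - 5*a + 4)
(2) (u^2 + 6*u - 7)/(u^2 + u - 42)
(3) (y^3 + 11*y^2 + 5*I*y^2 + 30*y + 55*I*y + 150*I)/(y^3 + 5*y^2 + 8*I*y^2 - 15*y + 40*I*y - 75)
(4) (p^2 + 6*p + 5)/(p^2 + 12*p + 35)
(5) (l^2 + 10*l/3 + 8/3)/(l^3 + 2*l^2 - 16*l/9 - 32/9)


(1) = (a^2 - 4*a - 5)/(a - 4)
(2) = (u - 1)/(u - 6)
(3) = (y + 6)/(y + 3*I)
(4) = (p + 1)/(p + 7)
(5) = 3/(3*l - 4)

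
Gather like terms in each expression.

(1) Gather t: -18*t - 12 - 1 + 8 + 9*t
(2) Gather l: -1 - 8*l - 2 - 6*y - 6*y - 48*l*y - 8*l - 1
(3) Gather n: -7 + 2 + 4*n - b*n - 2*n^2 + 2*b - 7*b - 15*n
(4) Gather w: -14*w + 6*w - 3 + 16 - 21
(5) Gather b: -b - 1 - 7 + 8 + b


(1) = -9*t - 5
(2) = l*(-48*y - 16) - 12*y - 4
(3) = -5*b - 2*n^2 + n*(-b - 11) - 5
(4) = -8*w - 8
(5) = 0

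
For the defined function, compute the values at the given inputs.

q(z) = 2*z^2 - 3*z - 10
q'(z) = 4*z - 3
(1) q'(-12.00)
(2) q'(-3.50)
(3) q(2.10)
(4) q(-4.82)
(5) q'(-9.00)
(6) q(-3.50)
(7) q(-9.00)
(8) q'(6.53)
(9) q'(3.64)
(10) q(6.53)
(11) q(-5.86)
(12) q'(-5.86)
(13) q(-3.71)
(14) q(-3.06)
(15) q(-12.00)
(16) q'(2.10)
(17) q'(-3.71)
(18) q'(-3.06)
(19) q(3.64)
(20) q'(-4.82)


(1) = -51.00
(2) = -17.00
(3) = -7.48
(4) = 50.92
(5) = -39.00
(6) = 25.00
(7) = 179.00
(8) = 23.12
(9) = 11.56
(10) = 55.69
(11) = 76.26
(12) = -26.44
(13) = 28.66
(14) = 17.91
(15) = 314.00
(16) = 5.40
(17) = -17.84
(18) = -15.24
(19) = 5.58
(20) = -22.28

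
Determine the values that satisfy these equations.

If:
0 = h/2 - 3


Then:
h = 6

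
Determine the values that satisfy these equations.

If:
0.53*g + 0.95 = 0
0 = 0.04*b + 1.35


Then:
b = -33.75
g = -1.79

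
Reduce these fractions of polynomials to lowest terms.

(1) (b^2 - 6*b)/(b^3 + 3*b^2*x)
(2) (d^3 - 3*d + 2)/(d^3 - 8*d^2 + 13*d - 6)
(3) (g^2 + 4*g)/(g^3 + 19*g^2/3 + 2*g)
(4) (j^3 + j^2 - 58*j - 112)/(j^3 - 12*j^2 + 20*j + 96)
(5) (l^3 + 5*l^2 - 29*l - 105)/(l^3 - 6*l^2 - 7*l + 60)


(1) = (b - 6)/(b^2 + 3*b*x)
(2) = (d + 2)/(d - 6)
(3) = (3*g + 12)/(3*g^2 + 19*g + 6)
(4) = (j + 7)/(j - 6)
(5) = (l + 7)/(l - 4)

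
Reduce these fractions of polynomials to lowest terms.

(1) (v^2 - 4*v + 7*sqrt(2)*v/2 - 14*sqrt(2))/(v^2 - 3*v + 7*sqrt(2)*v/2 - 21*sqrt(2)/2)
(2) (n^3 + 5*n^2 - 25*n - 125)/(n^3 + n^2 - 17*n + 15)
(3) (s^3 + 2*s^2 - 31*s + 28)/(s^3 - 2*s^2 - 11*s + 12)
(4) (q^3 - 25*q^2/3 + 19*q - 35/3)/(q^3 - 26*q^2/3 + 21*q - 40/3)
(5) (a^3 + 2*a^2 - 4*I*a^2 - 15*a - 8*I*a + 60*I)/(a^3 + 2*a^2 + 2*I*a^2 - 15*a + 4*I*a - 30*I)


(1) = (4*v - 16)/(4*v - 12)
(2) = (n^2 - 25)/(n^2 - 4*n + 3)
(3) = (s + 7)/(s + 3)
(4) = (3*q - 7)/(3*q - 8)
(5) = (a - 4*I)/(a + 2*I)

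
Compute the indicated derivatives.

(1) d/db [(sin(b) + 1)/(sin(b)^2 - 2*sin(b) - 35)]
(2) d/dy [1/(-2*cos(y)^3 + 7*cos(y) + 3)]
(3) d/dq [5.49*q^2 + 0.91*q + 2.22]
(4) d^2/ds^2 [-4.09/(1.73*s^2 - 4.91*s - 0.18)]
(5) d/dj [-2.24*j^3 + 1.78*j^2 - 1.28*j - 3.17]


(1) = (-2*sin(b) + cos(b)^2 - 34)*cos(b)/((sin(b) - 7)^2*(sin(b) + 5)^2)
(2) = 2*(11*sin(y) - 3*sin(3*y))/(11*cos(y) - cos(3*y) + 6)^2
(3) = 10.98*q + 0.91
(4) = (-24.481922*s^2 + 69.483374*s + 4.09*(3.46*s - 4.91)*(6.92*s - 9.82) + 2.547252)/(-1.73*s^2 + 4.91*s + 0.18)^3
(5) = -6.72*j^2 + 3.56*j - 1.28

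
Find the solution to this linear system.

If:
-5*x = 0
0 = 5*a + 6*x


Then:
a = 0
x = 0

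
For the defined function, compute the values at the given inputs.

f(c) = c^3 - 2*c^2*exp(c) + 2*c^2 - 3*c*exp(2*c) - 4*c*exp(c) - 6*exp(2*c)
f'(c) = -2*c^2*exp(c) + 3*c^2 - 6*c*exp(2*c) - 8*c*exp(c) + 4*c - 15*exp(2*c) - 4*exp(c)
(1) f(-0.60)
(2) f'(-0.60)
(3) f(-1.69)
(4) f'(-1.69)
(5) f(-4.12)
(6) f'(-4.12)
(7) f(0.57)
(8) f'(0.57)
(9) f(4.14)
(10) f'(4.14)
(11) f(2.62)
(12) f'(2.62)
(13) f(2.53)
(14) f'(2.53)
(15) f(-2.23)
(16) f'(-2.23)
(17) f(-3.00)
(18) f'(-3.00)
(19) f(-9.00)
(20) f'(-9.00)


(1) = 0.16
(2) = -4.71
(3) = 1.05
(4) = 2.35
(5) = -36.27
(6) = 34.36
(7) = -28.45
(8) = -70.63
(9) = -75739.67
(10) = -161552.80
(11) = -2915.78
(12) = -6296.29
(13) = -2400.41
(14) = -5191.76
(15) = -1.25
(16) = 6.40
(17) = -9.29
(18) = 15.11
(19) = -567.02
(20) = 206.99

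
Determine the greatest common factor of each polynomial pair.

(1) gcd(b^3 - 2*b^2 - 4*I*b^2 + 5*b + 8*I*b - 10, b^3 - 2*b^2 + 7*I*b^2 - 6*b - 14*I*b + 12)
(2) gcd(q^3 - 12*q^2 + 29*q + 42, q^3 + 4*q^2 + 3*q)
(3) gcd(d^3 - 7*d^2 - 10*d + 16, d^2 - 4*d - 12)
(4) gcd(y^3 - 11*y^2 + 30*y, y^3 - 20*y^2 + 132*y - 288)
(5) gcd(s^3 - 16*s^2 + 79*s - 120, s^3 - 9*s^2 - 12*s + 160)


(1) = b^2 + b*(-2 + I) - 2*I
(2) = q + 1
(3) = gcd((d - 8)*(d - 1)*(d + 2), (d - 6)*(d + 2)) = d + 2
(4) = gcd(y*(y - 6)*(y - 5), (y - 8)*(y - 6)^2) = y - 6
(5) = gcd((s - 8)*(s - 5)*(s - 3), (s - 8)*(s - 5)*(s + 4)) = s^2 - 13*s + 40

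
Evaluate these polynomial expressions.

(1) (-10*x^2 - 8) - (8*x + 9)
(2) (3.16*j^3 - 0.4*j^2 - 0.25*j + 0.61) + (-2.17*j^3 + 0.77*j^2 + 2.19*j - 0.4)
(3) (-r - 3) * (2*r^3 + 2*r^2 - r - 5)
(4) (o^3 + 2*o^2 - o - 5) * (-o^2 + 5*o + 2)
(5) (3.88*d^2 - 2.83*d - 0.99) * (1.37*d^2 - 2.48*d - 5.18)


(1) = -10*x^2 - 8*x - 17
(2) = 0.99*j^3 + 0.37*j^2 + 1.94*j + 0.21
(3) = -2*r^4 - 8*r^3 - 5*r^2 + 8*r + 15
(4) = -o^5 + 3*o^4 + 13*o^3 + 4*o^2 - 27*o - 10
(5) = 5.3156*d^4 - 13.4995*d^3 - 14.4363*d^2 + 17.1146*d + 5.1282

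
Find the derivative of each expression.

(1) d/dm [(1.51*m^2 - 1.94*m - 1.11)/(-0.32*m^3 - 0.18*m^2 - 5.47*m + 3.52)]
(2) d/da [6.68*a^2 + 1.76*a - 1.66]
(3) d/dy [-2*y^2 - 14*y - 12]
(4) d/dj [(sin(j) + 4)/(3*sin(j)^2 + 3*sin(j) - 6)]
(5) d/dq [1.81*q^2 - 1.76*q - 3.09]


(1) = (0.4832*m^4 - 1.2416*m^3 - 9.6745*m^2 + 10.2308*m - 12.9005)/(0.1024*m^6 + 0.1152*m^5 + 3.5332*m^4 - 0.2836*m^3 + 28.6537*m^2 - 38.5088*m + 12.3904)
(2) = 13.36*a + 1.76
(3) = -4*y - 14
(4) = (-8*sin(j) + cos(j)^2 - 7)*cos(j)/(3*(sin(j)^2 + sin(j) - 2)^2)
(5) = 3.62*q - 1.76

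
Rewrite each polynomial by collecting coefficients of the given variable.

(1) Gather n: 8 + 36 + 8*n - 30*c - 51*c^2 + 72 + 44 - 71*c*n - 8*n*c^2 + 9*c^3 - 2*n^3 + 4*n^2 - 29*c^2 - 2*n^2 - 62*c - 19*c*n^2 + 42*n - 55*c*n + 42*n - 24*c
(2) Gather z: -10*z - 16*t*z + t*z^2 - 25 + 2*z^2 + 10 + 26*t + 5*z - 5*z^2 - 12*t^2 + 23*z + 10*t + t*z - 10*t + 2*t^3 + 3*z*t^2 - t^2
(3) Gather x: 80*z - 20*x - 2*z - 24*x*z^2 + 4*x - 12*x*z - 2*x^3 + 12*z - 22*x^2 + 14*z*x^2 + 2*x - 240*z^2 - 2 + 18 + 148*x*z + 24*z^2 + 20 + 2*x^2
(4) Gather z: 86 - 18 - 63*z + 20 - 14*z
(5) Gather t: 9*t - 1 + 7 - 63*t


(1) = 9*c^3 - 80*c^2 - 116*c - 2*n^3 + n^2*(2 - 19*c) + n*(-8*c^2 - 126*c + 92) + 160
(2) = 2*t^3 - 13*t^2 + 26*t + z^2*(t - 3) + z*(3*t^2 - 15*t + 18) - 15
(3) = -2*x^3 + x^2*(14*z - 20) + x*(-24*z^2 + 136*z - 14) - 216*z^2 + 90*z + 36
(4) = 88 - 77*z
(5) = 6 - 54*t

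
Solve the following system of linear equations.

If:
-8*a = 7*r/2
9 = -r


Then:
a = 63/16
r = -9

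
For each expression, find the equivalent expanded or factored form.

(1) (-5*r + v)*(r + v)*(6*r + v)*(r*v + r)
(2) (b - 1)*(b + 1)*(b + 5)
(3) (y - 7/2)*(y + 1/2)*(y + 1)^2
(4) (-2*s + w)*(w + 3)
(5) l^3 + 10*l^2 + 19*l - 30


(1) = -30*r^4*v - 30*r^4 - 29*r^3*v^2 - 29*r^3*v + 2*r^2*v^3 + 2*r^2*v^2 + r*v^4 + r*v^3
(2) = b^3 + 5*b^2 - b - 5
(3) = y^4 - y^3 - 27*y^2/4 - 13*y/2 - 7/4
(4) = -2*s*w - 6*s + w^2 + 3*w
(5) = (l - 1)*(l + 5)*(l + 6)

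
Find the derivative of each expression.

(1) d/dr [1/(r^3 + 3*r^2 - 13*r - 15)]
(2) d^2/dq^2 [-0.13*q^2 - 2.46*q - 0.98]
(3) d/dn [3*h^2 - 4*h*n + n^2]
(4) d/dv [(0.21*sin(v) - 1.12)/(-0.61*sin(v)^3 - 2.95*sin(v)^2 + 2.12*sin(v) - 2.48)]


(1) = (-3*r^2 - 6*r + 13)/(r^3 + 3*r^2 - 13*r - 15)^2
(2) = -0.260000000000000
(3) = -4*h + 2*n
(4) = (0.2562*sin(v)^3 - 1.4301*sin(v)^2 - 6.608*sin(v) + 1.8536)*cos(v)/(0.3721*sin(v)^6 + 3.599*sin(v)^5 + 6.1161*sin(v)^4 - 9.4824*sin(v)^3 + 19.1264*sin(v)^2 - 10.5152*sin(v) + 6.1504)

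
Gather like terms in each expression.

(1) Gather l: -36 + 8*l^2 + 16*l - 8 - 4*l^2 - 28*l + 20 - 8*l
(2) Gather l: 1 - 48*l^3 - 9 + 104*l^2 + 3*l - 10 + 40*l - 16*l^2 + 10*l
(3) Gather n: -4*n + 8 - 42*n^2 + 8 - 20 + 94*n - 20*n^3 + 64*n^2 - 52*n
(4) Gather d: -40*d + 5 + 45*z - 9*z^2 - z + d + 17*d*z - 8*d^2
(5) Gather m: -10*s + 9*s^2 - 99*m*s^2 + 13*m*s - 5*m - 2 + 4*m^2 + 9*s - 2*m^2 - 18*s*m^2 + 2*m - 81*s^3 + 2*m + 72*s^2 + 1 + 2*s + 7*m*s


(1) = 4*l^2 - 20*l - 24
(2) = -48*l^3 + 88*l^2 + 53*l - 18
(3) = -20*n^3 + 22*n^2 + 38*n - 4
(4) = -8*d^2 + d*(17*z - 39) - 9*z^2 + 44*z + 5
(5) = m^2*(2 - 18*s) + m*(-99*s^2 + 20*s - 1) - 81*s^3 + 81*s^2 + s - 1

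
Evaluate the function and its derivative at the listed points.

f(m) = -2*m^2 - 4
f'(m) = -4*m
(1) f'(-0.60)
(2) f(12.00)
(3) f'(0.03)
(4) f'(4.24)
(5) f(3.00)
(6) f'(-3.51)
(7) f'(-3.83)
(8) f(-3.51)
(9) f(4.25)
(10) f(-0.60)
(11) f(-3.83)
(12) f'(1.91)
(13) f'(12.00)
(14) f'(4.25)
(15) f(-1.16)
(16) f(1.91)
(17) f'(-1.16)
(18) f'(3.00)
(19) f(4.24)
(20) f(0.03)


(1) = 2.40
(2) = -292.00
(3) = -0.12
(4) = -16.96
(5) = -22.00
(6) = 14.04
(7) = 15.32
(8) = -28.64
(9) = -40.12
(10) = -4.72
(11) = -33.34
(12) = -7.64
(13) = -48.00
(14) = -17.00
(15) = -6.69
(16) = -11.30
(17) = 4.64
(18) = -12.00
(19) = -39.96
(20) = -4.00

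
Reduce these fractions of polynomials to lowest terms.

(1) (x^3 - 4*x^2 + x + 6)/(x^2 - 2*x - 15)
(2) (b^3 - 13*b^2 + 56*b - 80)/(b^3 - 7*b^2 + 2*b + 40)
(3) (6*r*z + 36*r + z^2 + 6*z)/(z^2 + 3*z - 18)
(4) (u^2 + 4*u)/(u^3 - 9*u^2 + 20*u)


(1) = (x^3 - 4*x^2 + x + 6)/(x^2 - 2*x - 15)
(2) = (b - 4)/(b + 2)
(3) = (6*r + z)/(z - 3)
(4) = (u + 4)/(u^2 - 9*u + 20)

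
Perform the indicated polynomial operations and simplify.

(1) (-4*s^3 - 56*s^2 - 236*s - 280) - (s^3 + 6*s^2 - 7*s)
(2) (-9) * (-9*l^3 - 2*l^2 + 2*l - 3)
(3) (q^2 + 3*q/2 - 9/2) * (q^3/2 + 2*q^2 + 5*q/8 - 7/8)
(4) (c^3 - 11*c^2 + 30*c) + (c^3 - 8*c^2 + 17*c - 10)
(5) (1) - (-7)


(1) = -5*s^3 - 62*s^2 - 229*s - 280
(2) = 81*l^3 + 18*l^2 - 18*l + 27
(3) = q^5/2 + 11*q^4/4 + 11*q^3/8 - 143*q^2/16 - 33*q/8 + 63/16
(4) = 2*c^3 - 19*c^2 + 47*c - 10
(5) = 8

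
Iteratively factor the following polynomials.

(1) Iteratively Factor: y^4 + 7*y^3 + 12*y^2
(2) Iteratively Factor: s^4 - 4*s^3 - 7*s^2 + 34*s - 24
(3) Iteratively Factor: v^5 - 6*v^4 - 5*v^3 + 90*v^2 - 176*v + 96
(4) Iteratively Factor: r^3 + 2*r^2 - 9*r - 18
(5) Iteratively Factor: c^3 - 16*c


(1) = (y)*(y^3 + 7*y^2 + 12*y) = y*(y + 3)*(y^2 + 4*y) = y*(y + 3)*(y + 4)*(y)
(2) = (s + 3)*(s^3 - 7*s^2 + 14*s - 8) = (s - 1)*(s + 3)*(s^2 - 6*s + 8) = (s - 4)*(s - 1)*(s + 3)*(s - 2)
(3) = (v - 4)*(v^4 - 2*v^3 - 13*v^2 + 38*v - 24) = (v - 4)*(v - 1)*(v^3 - v^2 - 14*v + 24) = (v - 4)*(v - 2)*(v - 1)*(v^2 + v - 12) = (v - 4)*(v - 3)*(v - 2)*(v - 1)*(v + 4)
(4) = (r + 2)*(r^2 - 9) = (r + 2)*(r + 3)*(r - 3)
(5) = (c - 4)*(c^2 + 4*c) = c*(c - 4)*(c + 4)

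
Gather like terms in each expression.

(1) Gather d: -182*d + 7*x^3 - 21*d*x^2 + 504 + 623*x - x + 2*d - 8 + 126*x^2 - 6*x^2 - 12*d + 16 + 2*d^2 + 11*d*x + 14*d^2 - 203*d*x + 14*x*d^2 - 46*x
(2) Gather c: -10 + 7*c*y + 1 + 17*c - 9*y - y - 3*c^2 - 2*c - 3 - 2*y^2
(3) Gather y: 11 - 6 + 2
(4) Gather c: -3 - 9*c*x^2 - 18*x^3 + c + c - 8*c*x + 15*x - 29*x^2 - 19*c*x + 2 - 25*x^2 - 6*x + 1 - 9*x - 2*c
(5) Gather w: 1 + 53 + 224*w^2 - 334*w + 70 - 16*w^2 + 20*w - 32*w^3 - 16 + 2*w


(1) = d^2*(14*x + 16) + d*(-21*x^2 - 192*x - 192) + 7*x^3 + 120*x^2 + 576*x + 512
(2) = -3*c^2 + c*(7*y + 15) - 2*y^2 - 10*y - 12
(3) = 7
(4) = c*(-9*x^2 - 27*x) - 18*x^3 - 54*x^2
(5) = -32*w^3 + 208*w^2 - 312*w + 108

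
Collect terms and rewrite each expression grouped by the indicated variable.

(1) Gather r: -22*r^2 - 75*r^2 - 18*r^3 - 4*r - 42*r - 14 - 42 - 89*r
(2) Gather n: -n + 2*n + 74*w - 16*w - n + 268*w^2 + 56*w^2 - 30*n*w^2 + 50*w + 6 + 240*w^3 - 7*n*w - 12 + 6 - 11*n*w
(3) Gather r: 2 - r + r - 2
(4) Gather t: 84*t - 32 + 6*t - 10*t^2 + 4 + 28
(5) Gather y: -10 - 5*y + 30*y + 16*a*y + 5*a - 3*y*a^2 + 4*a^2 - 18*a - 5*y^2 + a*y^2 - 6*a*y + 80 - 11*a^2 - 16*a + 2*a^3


(1) = -18*r^3 - 97*r^2 - 135*r - 56
(2) = n*(-30*w^2 - 18*w) + 240*w^3 + 324*w^2 + 108*w
(3) = 0
(4) = -10*t^2 + 90*t
(5) = 2*a^3 - 7*a^2 - 29*a + y^2*(a - 5) + y*(-3*a^2 + 10*a + 25) + 70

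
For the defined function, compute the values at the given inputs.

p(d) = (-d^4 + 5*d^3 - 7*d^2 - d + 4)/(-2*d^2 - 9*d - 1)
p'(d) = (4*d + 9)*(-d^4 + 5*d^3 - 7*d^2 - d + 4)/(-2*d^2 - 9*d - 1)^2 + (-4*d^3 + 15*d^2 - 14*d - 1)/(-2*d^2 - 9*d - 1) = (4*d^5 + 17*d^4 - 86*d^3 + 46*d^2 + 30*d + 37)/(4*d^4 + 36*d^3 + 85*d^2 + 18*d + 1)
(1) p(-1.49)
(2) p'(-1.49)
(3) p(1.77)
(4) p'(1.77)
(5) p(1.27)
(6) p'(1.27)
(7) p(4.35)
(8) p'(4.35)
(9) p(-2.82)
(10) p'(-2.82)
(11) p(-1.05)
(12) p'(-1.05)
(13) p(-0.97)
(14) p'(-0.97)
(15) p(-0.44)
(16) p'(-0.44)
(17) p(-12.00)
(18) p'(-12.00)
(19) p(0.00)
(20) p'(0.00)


(1) = -3.95
(2) = 6.82
(3) = 0.08
(4) = -0.01
(5) = 0.06
(6) = 0.12
(7) = 1.02
(8) = 1.03
(9) = -26.46
(10) = 36.32
(11) = -1.55
(12) = 4.39
(13) = -1.21
(14) = 4.13
(15) = 1.02
(16) = 6.13
(17) = 167.78
(18) = -14.89
(19) = -4.00
(20) = 37.00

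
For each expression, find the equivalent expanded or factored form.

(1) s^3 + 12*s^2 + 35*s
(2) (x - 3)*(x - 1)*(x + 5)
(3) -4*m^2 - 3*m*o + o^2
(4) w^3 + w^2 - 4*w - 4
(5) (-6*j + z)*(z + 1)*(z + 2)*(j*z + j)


(1) = s*(s + 5)*(s + 7)
(2) = x^3 + x^2 - 17*x + 15
(3) = (-4*m + o)*(m + o)
(4) = (w - 2)*(w + 1)*(w + 2)
(5) = -6*j^2*z^3 - 24*j^2*z^2 - 30*j^2*z - 12*j^2 + j*z^4 + 4*j*z^3 + 5*j*z^2 + 2*j*z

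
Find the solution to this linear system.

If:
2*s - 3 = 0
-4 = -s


Then:
No Solution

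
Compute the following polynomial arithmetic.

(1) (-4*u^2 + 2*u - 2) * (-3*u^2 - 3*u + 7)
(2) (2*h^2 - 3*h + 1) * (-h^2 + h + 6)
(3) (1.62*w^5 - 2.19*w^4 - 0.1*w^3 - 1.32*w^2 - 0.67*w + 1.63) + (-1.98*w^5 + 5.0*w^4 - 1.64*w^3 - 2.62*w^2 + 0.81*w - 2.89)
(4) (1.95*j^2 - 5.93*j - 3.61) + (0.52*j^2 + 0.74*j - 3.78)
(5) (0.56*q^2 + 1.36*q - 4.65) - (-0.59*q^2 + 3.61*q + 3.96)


(1) = 12*u^4 + 6*u^3 - 28*u^2 + 20*u - 14
(2) = -2*h^4 + 5*h^3 + 8*h^2 - 17*h + 6
(3) = -0.36*w^5 + 2.81*w^4 - 1.74*w^3 - 3.94*w^2 + 0.14*w - 1.26
(4) = 2.47*j^2 - 5.19*j - 7.39
(5) = 1.15*q^2 - 2.25*q - 8.61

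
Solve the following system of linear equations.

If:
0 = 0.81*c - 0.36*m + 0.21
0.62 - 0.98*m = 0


Then:
c = 0.02
m = 0.63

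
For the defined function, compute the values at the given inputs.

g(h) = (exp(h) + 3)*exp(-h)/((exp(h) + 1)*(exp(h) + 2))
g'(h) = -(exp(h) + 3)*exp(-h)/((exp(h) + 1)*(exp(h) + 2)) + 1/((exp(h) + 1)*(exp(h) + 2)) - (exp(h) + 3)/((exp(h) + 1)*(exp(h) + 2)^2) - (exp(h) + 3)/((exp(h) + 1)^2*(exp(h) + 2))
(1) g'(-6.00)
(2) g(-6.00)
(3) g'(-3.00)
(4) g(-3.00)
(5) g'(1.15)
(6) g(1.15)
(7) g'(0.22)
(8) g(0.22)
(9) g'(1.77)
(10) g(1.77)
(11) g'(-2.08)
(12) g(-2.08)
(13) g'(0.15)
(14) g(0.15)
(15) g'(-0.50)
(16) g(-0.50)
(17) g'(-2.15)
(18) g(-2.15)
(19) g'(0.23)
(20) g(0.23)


(1) = -605.14
(2) = 603.40
(3) = -30.04
(4) = 28.47
(5) = -0.17
(6) = 0.09
(7) = -0.77
(8) = 0.47
(9) = -0.05
(10) = 0.03
(11) = -11.82
(12) = 10.46
(13) = -0.85
(14) = 0.52
(15) = -2.05
(16) = 1.42
(17) = -12.70
(18) = 11.32
(19) = -0.76
(20) = 0.46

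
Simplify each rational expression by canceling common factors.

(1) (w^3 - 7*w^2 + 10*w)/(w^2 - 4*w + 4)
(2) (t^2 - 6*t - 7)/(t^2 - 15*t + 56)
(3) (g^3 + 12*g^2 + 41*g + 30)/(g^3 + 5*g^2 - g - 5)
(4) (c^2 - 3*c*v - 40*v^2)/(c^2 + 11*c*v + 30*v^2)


(1) = (w^2 - 5*w)/(w - 2)
(2) = (t + 1)/(t - 8)
(3) = (g + 6)/(g - 1)
(4) = (c - 8*v)/(c + 6*v)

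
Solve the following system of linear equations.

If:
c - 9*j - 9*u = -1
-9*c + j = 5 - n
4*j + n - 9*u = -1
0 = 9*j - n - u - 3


Then:
c = -457/592
j = 29/296
n = -1211/592
u = -43/592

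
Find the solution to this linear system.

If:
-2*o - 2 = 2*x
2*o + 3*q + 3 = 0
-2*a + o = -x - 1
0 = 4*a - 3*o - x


Then:
a = 0
o = 1/2
q = -4/3
x = -3/2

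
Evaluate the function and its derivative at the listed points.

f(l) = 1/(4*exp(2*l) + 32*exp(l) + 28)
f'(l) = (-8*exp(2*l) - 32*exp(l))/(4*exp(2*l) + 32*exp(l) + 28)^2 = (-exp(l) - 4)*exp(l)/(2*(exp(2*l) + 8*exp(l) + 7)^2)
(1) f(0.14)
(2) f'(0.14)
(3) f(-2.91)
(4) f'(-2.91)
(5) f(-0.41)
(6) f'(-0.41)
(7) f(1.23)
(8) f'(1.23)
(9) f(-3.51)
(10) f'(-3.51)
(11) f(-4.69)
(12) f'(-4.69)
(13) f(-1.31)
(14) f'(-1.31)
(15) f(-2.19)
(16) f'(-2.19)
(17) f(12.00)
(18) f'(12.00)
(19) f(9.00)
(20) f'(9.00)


(1) = 0.01
(2) = -0.01
(3) = 0.03
(4) = -0.00
(5) = 0.02
(6) = -0.01
(7) = 0.01
(8) = -0.01
(9) = 0.03
(10) = -0.00
(11) = 0.04
(12) = -0.00
(13) = 0.03
(14) = -0.01
(15) = 0.03
(16) = -0.00
(17) = 0.00
(18) = -0.00
(19) = 0.00
(20) = -0.00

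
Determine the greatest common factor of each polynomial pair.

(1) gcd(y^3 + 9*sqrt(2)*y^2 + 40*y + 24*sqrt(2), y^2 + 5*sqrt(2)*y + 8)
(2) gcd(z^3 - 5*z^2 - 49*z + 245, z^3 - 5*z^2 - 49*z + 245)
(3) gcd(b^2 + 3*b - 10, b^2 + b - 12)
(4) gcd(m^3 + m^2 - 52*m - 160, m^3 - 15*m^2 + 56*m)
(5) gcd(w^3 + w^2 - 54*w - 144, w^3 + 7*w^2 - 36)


(1) = gcd((y + sqrt(2))*(y + 2*sqrt(2))*(y + 6*sqrt(2)), (y + sqrt(2))*(y + 4*sqrt(2))) = y + sqrt(2)
(2) = gcd((z - 7)*(z - 5)*(z + 7), (z - 7)*(z - 5)*(z + 7)) = z^3 - 5*z^2 - 49*z + 245
(3) = gcd((b - 2)*(b + 5), (b - 3)*(b + 4)) = 1
(4) = m - 8
(5) = w^2 + 9*w + 18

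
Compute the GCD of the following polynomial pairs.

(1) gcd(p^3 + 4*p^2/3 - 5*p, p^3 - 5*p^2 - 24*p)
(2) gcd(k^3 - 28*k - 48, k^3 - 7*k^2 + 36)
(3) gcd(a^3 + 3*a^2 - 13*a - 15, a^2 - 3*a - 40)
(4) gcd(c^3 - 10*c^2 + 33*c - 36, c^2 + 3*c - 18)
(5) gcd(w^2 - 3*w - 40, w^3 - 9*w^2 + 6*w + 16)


(1) = p^2 + 3*p
(2) = gcd((k - 6)*(k + 2)*(k + 4), (k - 6)*(k - 3)*(k + 2)) = k^2 - 4*k - 12
(3) = a + 5
(4) = c - 3
(5) = gcd((w - 8)*(w + 5), (w - 8)*(w - 2)*(w + 1)) = w - 8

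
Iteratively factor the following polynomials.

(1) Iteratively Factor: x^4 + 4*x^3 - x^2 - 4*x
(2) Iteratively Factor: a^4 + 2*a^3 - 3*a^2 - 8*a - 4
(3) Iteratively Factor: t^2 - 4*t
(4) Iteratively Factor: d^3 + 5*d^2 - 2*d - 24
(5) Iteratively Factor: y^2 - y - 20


(1) = (x)*(x^3 + 4*x^2 - x - 4) = x*(x + 1)*(x^2 + 3*x - 4) = x*(x - 1)*(x + 1)*(x + 4)
(2) = (a + 2)*(a^3 - 3*a - 2) = (a - 2)*(a + 2)*(a^2 + 2*a + 1) = (a - 2)*(a + 1)*(a + 2)*(a + 1)
(3) = (t - 4)*(t)
(4) = (d + 3)*(d^2 + 2*d - 8) = (d - 2)*(d + 3)*(d + 4)
(5) = (y + 4)*(y - 5)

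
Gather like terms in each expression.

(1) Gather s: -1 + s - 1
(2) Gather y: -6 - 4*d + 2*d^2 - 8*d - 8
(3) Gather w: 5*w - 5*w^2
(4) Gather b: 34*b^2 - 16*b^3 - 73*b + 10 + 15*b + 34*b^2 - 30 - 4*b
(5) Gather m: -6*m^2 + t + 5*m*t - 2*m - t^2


(1) = s - 2
(2) = 2*d^2 - 12*d - 14
(3) = -5*w^2 + 5*w
(4) = -16*b^3 + 68*b^2 - 62*b - 20
(5) = -6*m^2 + m*(5*t - 2) - t^2 + t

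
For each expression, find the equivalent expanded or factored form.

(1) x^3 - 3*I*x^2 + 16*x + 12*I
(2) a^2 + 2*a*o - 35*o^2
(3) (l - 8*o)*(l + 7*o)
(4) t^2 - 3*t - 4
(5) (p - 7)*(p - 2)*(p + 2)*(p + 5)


(1) = (x - 6*I)*(x + I)*(x + 2*I)
(2) = (a - 5*o)*(a + 7*o)
(3) = l^2 - l*o - 56*o^2
(4) = (t - 4)*(t + 1)
(5) = p^4 - 2*p^3 - 39*p^2 + 8*p + 140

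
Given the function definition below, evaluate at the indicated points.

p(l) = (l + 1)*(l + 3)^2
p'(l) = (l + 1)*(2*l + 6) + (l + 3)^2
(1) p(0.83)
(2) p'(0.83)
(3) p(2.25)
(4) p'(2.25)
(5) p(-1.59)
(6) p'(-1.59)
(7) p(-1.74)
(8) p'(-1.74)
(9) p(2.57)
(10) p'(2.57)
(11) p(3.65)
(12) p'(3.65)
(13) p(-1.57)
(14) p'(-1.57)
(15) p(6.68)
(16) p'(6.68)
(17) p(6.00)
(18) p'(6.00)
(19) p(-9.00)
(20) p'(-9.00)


(1) = 26.84
(2) = 28.69
(3) = 89.58
(4) = 61.69
(5) = -1.17
(6) = 0.32
(7) = -1.17
(8) = -0.28
(9) = 110.76
(10) = 70.79
(11) = 205.63
(12) = 106.07
(13) = -1.17
(14) = 0.41
(15) = 719.63
(16) = 242.39
(17) = 567.00
(18) = 207.00
(19) = -288.00
(20) = 132.00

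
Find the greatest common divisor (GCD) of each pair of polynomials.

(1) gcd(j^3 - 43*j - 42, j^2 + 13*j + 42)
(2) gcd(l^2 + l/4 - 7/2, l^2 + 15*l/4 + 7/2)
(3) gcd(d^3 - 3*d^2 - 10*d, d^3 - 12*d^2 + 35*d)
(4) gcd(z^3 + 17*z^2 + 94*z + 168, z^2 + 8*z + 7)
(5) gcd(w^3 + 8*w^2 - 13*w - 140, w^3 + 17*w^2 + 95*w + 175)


(1) = gcd((j - 7)*(j + 1)*(j + 6), (j + 6)*(j + 7)) = j + 6
(2) = gcd((l - 7/4)*(l + 2), (l + 7/4)*(l + 2)) = l + 2
(3) = gcd(d*(d - 5)*(d + 2), d*(d - 7)*(d - 5)) = d^2 - 5*d
(4) = gcd((z + 4)*(z + 6)*(z + 7), (z + 1)*(z + 7)) = z + 7
(5) = gcd((w - 4)*(w + 5)*(w + 7), (w + 5)^2*(w + 7)) = w^2 + 12*w + 35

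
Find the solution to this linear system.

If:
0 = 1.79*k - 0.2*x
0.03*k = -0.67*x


Then:
k = 0.00
x = 0.00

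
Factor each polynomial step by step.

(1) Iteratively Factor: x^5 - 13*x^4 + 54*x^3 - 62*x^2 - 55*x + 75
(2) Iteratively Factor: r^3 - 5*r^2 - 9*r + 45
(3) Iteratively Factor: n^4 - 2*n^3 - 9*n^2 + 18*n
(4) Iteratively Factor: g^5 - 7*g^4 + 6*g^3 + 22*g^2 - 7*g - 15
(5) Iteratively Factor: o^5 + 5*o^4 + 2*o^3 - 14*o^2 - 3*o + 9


(1) = (x - 3)*(x^4 - 10*x^3 + 24*x^2 + 10*x - 25) = (x - 3)*(x - 1)*(x^3 - 9*x^2 + 15*x + 25) = (x - 3)*(x - 1)*(x + 1)*(x^2 - 10*x + 25) = (x - 5)*(x - 3)*(x - 1)*(x + 1)*(x - 5)
(2) = (r + 3)*(r^2 - 8*r + 15) = (r - 3)*(r + 3)*(r - 5)
(3) = (n + 3)*(n^3 - 5*n^2 + 6*n) = (n - 3)*(n + 3)*(n^2 - 2*n) = n*(n - 3)*(n + 3)*(n - 2)
(4) = (g - 3)*(g^4 - 4*g^3 - 6*g^2 + 4*g + 5) = (g - 3)*(g + 1)*(g^3 - 5*g^2 - g + 5) = (g - 3)*(g - 1)*(g + 1)*(g^2 - 4*g - 5) = (g - 5)*(g - 3)*(g - 1)*(g + 1)*(g + 1)
(5) = (o + 3)*(o^4 + 2*o^3 - 4*o^2 - 2*o + 3) = (o - 1)*(o + 3)*(o^3 + 3*o^2 - o - 3) = (o - 1)*(o + 3)^2*(o^2 - 1) = (o - 1)^2*(o + 3)^2*(o + 1)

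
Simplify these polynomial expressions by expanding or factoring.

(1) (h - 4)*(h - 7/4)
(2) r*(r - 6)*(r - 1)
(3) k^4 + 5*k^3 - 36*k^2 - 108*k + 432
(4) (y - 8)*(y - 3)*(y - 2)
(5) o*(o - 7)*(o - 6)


(1) = h^2 - 23*h/4 + 7
(2) = r^3 - 7*r^2 + 6*r
(3) = (k - 4)*(k - 3)*(k + 6)^2
(4) = y^3 - 13*y^2 + 46*y - 48
(5) = o^3 - 13*o^2 + 42*o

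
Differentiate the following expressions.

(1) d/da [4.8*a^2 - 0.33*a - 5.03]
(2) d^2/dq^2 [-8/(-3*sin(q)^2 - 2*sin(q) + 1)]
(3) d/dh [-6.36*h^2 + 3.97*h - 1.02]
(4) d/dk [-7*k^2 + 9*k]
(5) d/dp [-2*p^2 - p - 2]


(1) = 9.6*a - 0.33
(2) = 16*(-18*sin(q)^3 + 9*sin(q)^2 + 10*sin(q) + 7)/((sin(q) + 1)^2*(3*sin(q) - 1)^3)
(3) = 3.97 - 12.72*h
(4) = 9 - 14*k
(5) = -4*p - 1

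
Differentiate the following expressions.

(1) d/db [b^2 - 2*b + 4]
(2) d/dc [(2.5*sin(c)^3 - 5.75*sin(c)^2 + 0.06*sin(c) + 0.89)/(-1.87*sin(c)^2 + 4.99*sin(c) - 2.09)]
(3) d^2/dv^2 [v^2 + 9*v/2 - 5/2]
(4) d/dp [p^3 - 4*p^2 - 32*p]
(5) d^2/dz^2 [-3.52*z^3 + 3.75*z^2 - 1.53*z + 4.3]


(1) = 2*b - 2
(2) = (-4.675*sin(c)^4 + 24.95*sin(c)^3 - 44.2553*sin(c)^2 + 27.3636*sin(c) - 4.5665)*cos(c)/(3.4969*sin(c)^4 - 18.6626*sin(c)^3 + 32.7167*sin(c)^2 - 20.8582*sin(c) + 4.3681)
(3) = 2
(4) = 3*p^2 - 8*p - 32
(5) = 7.5 - 21.12*z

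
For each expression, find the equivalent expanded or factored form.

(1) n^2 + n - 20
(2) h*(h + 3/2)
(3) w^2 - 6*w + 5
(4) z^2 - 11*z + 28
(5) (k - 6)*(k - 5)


(1) = (n - 4)*(n + 5)
(2) = h^2 + 3*h/2
(3) = (w - 5)*(w - 1)
(4) = (z - 7)*(z - 4)
(5) = k^2 - 11*k + 30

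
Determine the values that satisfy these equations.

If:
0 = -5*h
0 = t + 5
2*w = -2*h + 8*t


Then:
h = 0
t = -5
w = -20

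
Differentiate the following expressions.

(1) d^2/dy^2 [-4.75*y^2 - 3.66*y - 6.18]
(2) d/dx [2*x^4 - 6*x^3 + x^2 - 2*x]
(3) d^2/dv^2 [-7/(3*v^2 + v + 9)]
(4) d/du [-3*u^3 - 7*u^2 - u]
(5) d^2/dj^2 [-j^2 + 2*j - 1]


(1) = -9.50000000000000
(2) = 8*x^3 - 18*x^2 + 2*x - 2
(3) = 14*(9*v^2 + 3*v - (6*v + 1)^2 + 27)/(3*v^2 + v + 9)^3
(4) = -9*u^2 - 14*u - 1
(5) = -2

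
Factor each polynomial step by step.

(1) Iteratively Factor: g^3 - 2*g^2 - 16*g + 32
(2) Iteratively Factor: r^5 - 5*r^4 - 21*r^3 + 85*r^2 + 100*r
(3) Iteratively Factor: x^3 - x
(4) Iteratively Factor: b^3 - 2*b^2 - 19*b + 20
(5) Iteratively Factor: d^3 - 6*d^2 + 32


(1) = (g - 4)*(g^2 + 2*g - 8) = (g - 4)*(g + 4)*(g - 2)
(2) = (r - 5)*(r^4 - 21*r^2 - 20*r) = r*(r - 5)*(r^3 - 21*r - 20) = r*(r - 5)*(r + 1)*(r^2 - r - 20) = r*(r - 5)^2*(r + 1)*(r + 4)
(3) = (x - 1)*(x^2 + x) = x*(x - 1)*(x + 1)
(4) = (b - 5)*(b^2 + 3*b - 4) = (b - 5)*(b + 4)*(b - 1)
(5) = (d - 4)*(d^2 - 2*d - 8) = (d - 4)*(d + 2)*(d - 4)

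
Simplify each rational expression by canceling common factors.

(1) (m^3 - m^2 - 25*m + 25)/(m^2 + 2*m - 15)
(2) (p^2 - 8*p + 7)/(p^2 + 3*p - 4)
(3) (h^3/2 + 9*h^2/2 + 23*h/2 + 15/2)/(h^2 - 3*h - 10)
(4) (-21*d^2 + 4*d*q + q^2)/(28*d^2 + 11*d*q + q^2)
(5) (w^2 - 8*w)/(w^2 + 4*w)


(1) = (m^2 - 6*m + 5)/(m - 3)
(2) = (p - 7)/(p + 4)
(3) = (h^3 + 9*h^2 + 23*h + 15)/(2*h^2 - 6*h - 20)
(4) = (-3*d + q)/(4*d + q)
(5) = (w - 8)/(w + 4)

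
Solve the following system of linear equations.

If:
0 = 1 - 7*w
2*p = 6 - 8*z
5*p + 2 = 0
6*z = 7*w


Then:
No Solution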